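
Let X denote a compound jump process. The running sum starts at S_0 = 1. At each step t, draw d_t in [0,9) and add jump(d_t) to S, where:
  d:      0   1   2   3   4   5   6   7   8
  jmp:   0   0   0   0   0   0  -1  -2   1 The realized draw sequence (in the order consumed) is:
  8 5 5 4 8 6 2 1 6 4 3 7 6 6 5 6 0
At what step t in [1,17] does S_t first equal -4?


t=0: S=1, d=8, jump=1, S_1=2
t=1: S=2, d=5, jump=0, S_2=2
t=2: S=2, d=5, jump=0, S_3=2
t=3: S=2, d=4, jump=0, S_4=2
t=4: S=2, d=8, jump=1, S_5=3
t=5: S=3, d=6, jump=-1, S_6=2
t=6: S=2, d=2, jump=0, S_7=2
t=7: S=2, d=1, jump=0, S_8=2
t=8: S=2, d=6, jump=-1, S_9=1
t=9: S=1, d=4, jump=0, S_10=1
t=10: S=1, d=3, jump=0, S_11=1
t=11: S=1, d=7, jump=-2, S_12=-1
t=12: S=-1, d=6, jump=-1, S_13=-2
t=13: S=-2, d=6, jump=-1, S_14=-3
t=14: S=-3, d=5, jump=0, S_15=-3
t=15: S=-3, d=6, jump=-1, S_16=-4
t=16: S=-4, d=0, jump=0, S_17=-4

16


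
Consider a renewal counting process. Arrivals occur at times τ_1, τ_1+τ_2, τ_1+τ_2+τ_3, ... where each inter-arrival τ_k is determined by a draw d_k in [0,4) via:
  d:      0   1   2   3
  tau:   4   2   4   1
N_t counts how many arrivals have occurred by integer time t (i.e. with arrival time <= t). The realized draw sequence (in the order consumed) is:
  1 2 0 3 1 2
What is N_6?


2

draw d_1=1: τ_1=2, arrival time A_1=2
draw d_2=2: τ_2=4, arrival time A_2=6
draw d_3=0: τ_3=4, arrival time A_3=10
draw d_4=3: τ_4=1, arrival time A_4=11
draw d_5=1: τ_5=2, arrival time A_5=13
draw d_6=2: τ_6=4, arrival time A_6=17
N_t over t=0..6: 0:0 1:0 2:1 3:1 4:1 5:1 6:2


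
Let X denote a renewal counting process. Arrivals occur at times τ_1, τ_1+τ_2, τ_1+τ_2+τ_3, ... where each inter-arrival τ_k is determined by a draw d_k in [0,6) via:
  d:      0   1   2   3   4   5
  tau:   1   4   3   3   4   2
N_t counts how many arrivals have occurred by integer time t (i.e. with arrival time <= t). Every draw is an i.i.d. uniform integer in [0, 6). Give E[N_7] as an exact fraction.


621979/279936

Inter-arrival values over d=0..5: [1, 4, 3, 3, 4, 2]
Each d has probability 1/6, so the pmf of τ is: f(1) = 1/6, f(2) = 1/6, f(3) = 1/3, f(4) = 1/3
Renewal equation for m(n) = E[N_n]: condition on τ_1 = k (if k <= n, one arrival plus a fresh copy on the remaining n−k steps): m(n) = F(n) + Σ_{k<=n} f(k)·m(n−k), where F(n) = P(τ <= n) and m(0) = 0
m(1) = F(1) = 1/6
m(2) = F(2) + f(1)·m(1) = 1/3 + 1/6·1/6 = 13/36
m(3) = F(3) + f(1)·m(2) + f(2)·m(1) = 2/3 + 1/6·13/36 + 1/6·1/6 = 163/216
m(4) = F(4) + f(1)·m(3) + f(2)·m(2) + f(3)·m(1) = 1 + 1/6·163/216 + 1/6·13/36 + 1/3·1/6 = 1609/1296
m(5) = F(5) + f(1)·m(4) + f(2)·m(3) + f(3)·m(2) + f(4)·m(1) = 1 + 1/6·1609/1296 + 1/6·163/216 + 1/3·13/36 + 1/3·1/6 = 11731/7776
m(6) = F(6) + f(1)·m(5) + f(2)·m(4) + f(3)·m(3) + f(4)·m(2) = 1 + 1/6·11731/7776 + 1/6·1609/1296 + 1/3·163/216 + 1/3·13/36 = 85393/46656
m(7) = F(7) + f(1)·m(6) + f(2)·m(5) + f(3)·m(4) + f(4)·m(3) = 1 + 1/6·85393/46656 + 1/6·11731/7776 + 1/3·1609/1296 + 1/3·163/216 = 621979/279936
E[N_7] = m(7) = 621979/279936


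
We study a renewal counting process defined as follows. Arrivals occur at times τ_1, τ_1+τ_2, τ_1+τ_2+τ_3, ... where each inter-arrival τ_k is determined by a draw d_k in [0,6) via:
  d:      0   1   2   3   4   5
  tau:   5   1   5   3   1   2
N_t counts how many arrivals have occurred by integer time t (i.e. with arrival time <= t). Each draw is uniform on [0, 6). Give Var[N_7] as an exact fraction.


Inter-arrival values over d=0..5: [5, 1, 5, 3, 1, 2]
Each d has probability 1/6, so the pmf of τ is: f(1) = 1/3, f(2) = 1/6, f(3) = 1/6, f(5) = 1/3
Let p_n(j) = P(N_n = j), with p_0 = [1]. Condition on τ_1: p_n(0) = P(τ > n), and for j >= 1, p_n(j) = Σ_{k<=n} f(k)·p_{n−k}(j−1)
p_1 = [2/3, 1/3]  (j = 0..1)
p_2 = [1/2, 7/18, 1/9]  (j = 0..2)
p_3 = [1/3, 4/9, 5/27, 1/27]  (j = 0..3)
p_4 = [1/3, 11/36, 29/108, 13/162, 1/81]  (j = 0..4)
p_5 = [0, 7/12, 13/54, 5/36, 8/243, 1/243]  (j = 0..5)
p_6 = [0, 1/3, 31/72, 101/648, 16/243, 19/1458, 1/729]  (j = 0..6)
p_7 = [0, 2/9, 7/18, 43/162, 43/486, 43/1458, 11/2187, 1/2187]  (j = 0..7)
E[N_7] = Σ j·p_7(j) = 5098/2187;  E[N_7²] = Σ j²·p_7(j) = 14266/2187
Var[N_7] = 14266/2187 − (5098/2187)² = 5210138/4782969

5210138/4782969


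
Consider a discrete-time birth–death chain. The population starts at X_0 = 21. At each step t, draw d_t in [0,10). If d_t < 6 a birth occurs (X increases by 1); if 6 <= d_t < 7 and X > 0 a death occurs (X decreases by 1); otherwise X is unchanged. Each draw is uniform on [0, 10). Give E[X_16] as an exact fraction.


29

X can drop by at most 1 per step and X_0 = 21 > T = 16, so X_t >= 21 − t >= 5 > 0 for every t <= 16: the floor at 0 (the 'and X > 0' condition) never binds. Hence X_16 = X_0 + Σ_{t<16} Y_t with i.i.d. increments Y_t = y(d_t) ∈ {+1, −1, 0}.
Outcome values over d=0..9: [1, 1, 1, 1, 1, 1, -1, 0, 0, 0]
Σy = 5, Σy² = 7, M = 10
μ = 5/10 = 1/2,  σ² = 7/10 − (1/2)² = 9/20
E[X_16] = 21 + 16·(1/2) = 29


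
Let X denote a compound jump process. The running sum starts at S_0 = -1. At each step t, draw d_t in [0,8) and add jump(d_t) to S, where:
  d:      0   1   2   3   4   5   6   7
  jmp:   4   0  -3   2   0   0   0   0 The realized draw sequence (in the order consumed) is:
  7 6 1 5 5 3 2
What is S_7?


t=0: S=-1, d=7, jump=0, S_1=-1
t=1: S=-1, d=6, jump=0, S_2=-1
t=2: S=-1, d=1, jump=0, S_3=-1
t=3: S=-1, d=5, jump=0, S_4=-1
t=4: S=-1, d=5, jump=0, S_5=-1
t=5: S=-1, d=3, jump=2, S_6=1
t=6: S=1, d=2, jump=-3, S_7=-2

-2


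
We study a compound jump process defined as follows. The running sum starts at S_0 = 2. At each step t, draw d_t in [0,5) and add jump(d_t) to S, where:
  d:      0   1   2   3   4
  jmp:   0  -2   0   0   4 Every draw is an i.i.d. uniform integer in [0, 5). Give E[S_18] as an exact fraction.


46/5

Outcome values over d=0..4: [0, -2, 0, 0, 4]
Σy = 2, Σy² = 20, M = 5
μ = 2/5 = 2/5,  σ² = 20/5 − (2/5)² = 96/25
E[S_18] = 2 + 18·(2/5) = 46/5


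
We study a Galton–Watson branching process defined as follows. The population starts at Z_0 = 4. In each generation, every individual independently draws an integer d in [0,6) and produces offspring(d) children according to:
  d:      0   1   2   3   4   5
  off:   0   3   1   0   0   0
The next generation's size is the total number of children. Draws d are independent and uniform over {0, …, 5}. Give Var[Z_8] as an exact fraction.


Outcome values over d=0..5: [0, 3, 1, 0, 0, 0]
Σy = 4, Σy² = 10, M = 6
μ = 4/6 = 2/3,  σ² = 10/6 − (2/3)² = 11/9
V_0 = 0, E_0 = 4
V_1 = 11/9·E_0 + (2/3)²·V_0 = 44/9;  E_1 = 8/3
V_2 = 11/9·E_1 + (2/3)²·V_1 = 440/81;  E_2 = 16/9
V_3 = 11/9·E_2 + (2/3)²·V_2 = 3344/729;  E_3 = 32/27
V_4 = 11/9·E_3 + (2/3)²·V_3 = 22880/6561;  E_4 = 64/81
V_5 = 11/9·E_4 + (2/3)²·V_4 = 148544/59049;  E_5 = 128/243
V_6 = 11/9·E_5 + (2/3)²·V_5 = 936320/531441;  E_6 = 256/729
V_7 = 11/9·E_6 + (2/3)²·V_6 = 5798144/4782969;  E_7 = 512/2187
V_8 = 11/9·E_7 + (2/3)²·V_7 = 35509760/43046721;  E_8 = 1024/6561

35509760/43046721


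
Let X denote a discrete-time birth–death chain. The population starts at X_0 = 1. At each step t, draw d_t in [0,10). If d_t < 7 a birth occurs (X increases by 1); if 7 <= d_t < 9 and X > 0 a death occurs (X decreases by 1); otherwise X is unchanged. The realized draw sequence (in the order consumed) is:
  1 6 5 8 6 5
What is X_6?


t=0: X=1, d=1 → birth, X_1=2
t=1: X=2, d=6 → birth, X_2=3
t=2: X=3, d=5 → birth, X_3=4
t=3: X=4, d=8 → death, X_4=3
t=4: X=3, d=6 → birth, X_5=4
t=5: X=4, d=5 → birth, X_6=5

5


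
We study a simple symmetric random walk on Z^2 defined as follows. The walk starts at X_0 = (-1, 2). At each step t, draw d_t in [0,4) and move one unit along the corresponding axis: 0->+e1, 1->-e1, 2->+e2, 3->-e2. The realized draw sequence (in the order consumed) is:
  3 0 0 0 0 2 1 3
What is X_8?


(2, 1)

t=0: X=(-1, 2), d=3 → -e2, X_1=(-1, 1)
t=1: X=(-1, 1), d=0 → +e1, X_2=(0, 1)
t=2: X=(0, 1), d=0 → +e1, X_3=(1, 1)
t=3: X=(1, 1), d=0 → +e1, X_4=(2, 1)
t=4: X=(2, 1), d=0 → +e1, X_5=(3, 1)
t=5: X=(3, 1), d=2 → +e2, X_6=(3, 2)
t=6: X=(3, 2), d=1 → -e1, X_7=(2, 2)
t=7: X=(2, 2), d=3 → -e2, X_8=(2, 1)


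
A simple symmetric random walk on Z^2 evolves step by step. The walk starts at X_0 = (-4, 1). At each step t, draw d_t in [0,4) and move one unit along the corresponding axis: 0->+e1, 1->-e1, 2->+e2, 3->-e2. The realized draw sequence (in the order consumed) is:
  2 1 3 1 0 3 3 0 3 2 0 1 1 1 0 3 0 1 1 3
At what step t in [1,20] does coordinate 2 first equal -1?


t=0: X=(-4, 1), d=2 → +e2, X_1=(-4, 2)
t=1: X=(-4, 2), d=1 → -e1, X_2=(-5, 2)
t=2: X=(-5, 2), d=3 → -e2, X_3=(-5, 1)
t=3: X=(-5, 1), d=1 → -e1, X_4=(-6, 1)
t=4: X=(-6, 1), d=0 → +e1, X_5=(-5, 1)
t=5: X=(-5, 1), d=3 → -e2, X_6=(-5, 0)
t=6: X=(-5, 0), d=3 → -e2, X_7=(-5, -1)
t=7: X=(-5, -1), d=0 → +e1, X_8=(-4, -1)
t=8: X=(-4, -1), d=3 → -e2, X_9=(-4, -2)
t=9: X=(-4, -2), d=2 → +e2, X_10=(-4, -1)
t=10: X=(-4, -1), d=0 → +e1, X_11=(-3, -1)
t=11: X=(-3, -1), d=1 → -e1, X_12=(-4, -1)
t=12: X=(-4, -1), d=1 → -e1, X_13=(-5, -1)
t=13: X=(-5, -1), d=1 → -e1, X_14=(-6, -1)
t=14: X=(-6, -1), d=0 → +e1, X_15=(-5, -1)
t=15: X=(-5, -1), d=3 → -e2, X_16=(-5, -2)
t=16: X=(-5, -2), d=0 → +e1, X_17=(-4, -2)
t=17: X=(-4, -2), d=1 → -e1, X_18=(-5, -2)
t=18: X=(-5, -2), d=1 → -e1, X_19=(-6, -2)
t=19: X=(-6, -2), d=3 → -e2, X_20=(-6, -3)

7


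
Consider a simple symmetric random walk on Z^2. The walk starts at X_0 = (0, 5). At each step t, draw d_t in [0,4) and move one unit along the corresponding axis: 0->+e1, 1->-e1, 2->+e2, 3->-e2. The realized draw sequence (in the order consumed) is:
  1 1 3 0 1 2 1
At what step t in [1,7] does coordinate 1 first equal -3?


7

t=0: X=(0, 5), d=1 → -e1, X_1=(-1, 5)
t=1: X=(-1, 5), d=1 → -e1, X_2=(-2, 5)
t=2: X=(-2, 5), d=3 → -e2, X_3=(-2, 4)
t=3: X=(-2, 4), d=0 → +e1, X_4=(-1, 4)
t=4: X=(-1, 4), d=1 → -e1, X_5=(-2, 4)
t=5: X=(-2, 4), d=2 → +e2, X_6=(-2, 5)
t=6: X=(-2, 5), d=1 → -e1, X_7=(-3, 5)


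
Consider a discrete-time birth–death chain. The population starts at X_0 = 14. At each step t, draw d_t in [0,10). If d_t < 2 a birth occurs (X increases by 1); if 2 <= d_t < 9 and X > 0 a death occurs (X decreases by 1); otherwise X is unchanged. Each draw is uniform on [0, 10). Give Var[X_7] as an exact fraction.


X can drop by at most 1 per step and X_0 = 14 > T = 7, so X_t >= 14 − t >= 7 > 0 for every t <= 7: the floor at 0 (the 'and X > 0' condition) never binds. Hence X_7 = X_0 + Σ_{t<7} Y_t with i.i.d. increments Y_t = y(d_t) ∈ {+1, −1, 0}.
Outcome values over d=0..9: [1, 1, -1, -1, -1, -1, -1, -1, -1, 0]
Σy = -5, Σy² = 9, M = 10
μ = -5/10 = -1/2,  σ² = 9/10 − (-1/2)² = 13/20
Independent increments: Var[X_7] = 7·σ² = 7·(13/20) = 91/20

91/20


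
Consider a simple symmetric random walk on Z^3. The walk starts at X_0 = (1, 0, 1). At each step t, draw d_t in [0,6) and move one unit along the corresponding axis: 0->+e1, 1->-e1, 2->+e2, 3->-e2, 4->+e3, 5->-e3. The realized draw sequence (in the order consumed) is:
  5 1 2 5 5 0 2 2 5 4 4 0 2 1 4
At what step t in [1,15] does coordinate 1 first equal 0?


2

t=0: X=(1, 0, 1), d=5 → -e3, X_1=(1, 0, 0)
t=1: X=(1, 0, 0), d=1 → -e1, X_2=(0, 0, 0)
t=2: X=(0, 0, 0), d=2 → +e2, X_3=(0, 1, 0)
t=3: X=(0, 1, 0), d=5 → -e3, X_4=(0, 1, -1)
t=4: X=(0, 1, -1), d=5 → -e3, X_5=(0, 1, -2)
t=5: X=(0, 1, -2), d=0 → +e1, X_6=(1, 1, -2)
t=6: X=(1, 1, -2), d=2 → +e2, X_7=(1, 2, -2)
t=7: X=(1, 2, -2), d=2 → +e2, X_8=(1, 3, -2)
t=8: X=(1, 3, -2), d=5 → -e3, X_9=(1, 3, -3)
t=9: X=(1, 3, -3), d=4 → +e3, X_10=(1, 3, -2)
t=10: X=(1, 3, -2), d=4 → +e3, X_11=(1, 3, -1)
t=11: X=(1, 3, -1), d=0 → +e1, X_12=(2, 3, -1)
t=12: X=(2, 3, -1), d=2 → +e2, X_13=(2, 4, -1)
t=13: X=(2, 4, -1), d=1 → -e1, X_14=(1, 4, -1)
t=14: X=(1, 4, -1), d=4 → +e3, X_15=(1, 4, 0)


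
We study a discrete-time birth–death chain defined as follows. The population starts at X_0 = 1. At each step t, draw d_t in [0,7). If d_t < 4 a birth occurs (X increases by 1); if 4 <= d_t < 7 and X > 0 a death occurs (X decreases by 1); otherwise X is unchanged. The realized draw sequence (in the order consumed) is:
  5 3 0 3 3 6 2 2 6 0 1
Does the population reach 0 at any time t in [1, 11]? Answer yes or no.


t=0: X=1, d=5 → death, X_1=0
t=1: X=0, d=3 → birth, X_2=1
t=2: X=1, d=0 → birth, X_3=2
t=3: X=2, d=3 → birth, X_4=3
t=4: X=3, d=3 → birth, X_5=4
t=5: X=4, d=6 → death, X_6=3
t=6: X=3, d=2 → birth, X_7=4
t=7: X=4, d=2 → birth, X_8=5
t=8: X=5, d=6 → death, X_9=4
t=9: X=4, d=0 → birth, X_10=5
t=10: X=5, d=1 → birth, X_11=6

yes


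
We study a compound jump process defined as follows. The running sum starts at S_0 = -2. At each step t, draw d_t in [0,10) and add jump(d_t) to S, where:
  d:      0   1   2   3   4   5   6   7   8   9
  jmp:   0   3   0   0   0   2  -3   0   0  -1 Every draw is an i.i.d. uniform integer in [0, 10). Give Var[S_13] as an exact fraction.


2977/100

Outcome values over d=0..9: [0, 3, 0, 0, 0, 2, -3, 0, 0, -1]
Σy = 1, Σy² = 23, M = 10
μ = 1/10 = 1/10,  σ² = 23/10 − (1/10)² = 229/100
Independent increments: Var[S_13] = 13·σ² = 13·(229/100) = 2977/100


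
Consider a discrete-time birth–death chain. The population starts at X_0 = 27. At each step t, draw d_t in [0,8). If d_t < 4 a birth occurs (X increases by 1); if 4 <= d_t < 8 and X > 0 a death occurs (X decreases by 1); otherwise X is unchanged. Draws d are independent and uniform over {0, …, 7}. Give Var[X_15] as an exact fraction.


X can drop by at most 1 per step and X_0 = 27 > T = 15, so X_t >= 27 − t >= 12 > 0 for every t <= 15: the floor at 0 (the 'and X > 0' condition) never binds. Hence X_15 = X_0 + Σ_{t<15} Y_t with i.i.d. increments Y_t = y(d_t) ∈ {+1, −1, 0}.
Outcome values over d=0..7: [1, 1, 1, 1, -1, -1, -1, -1]
Σy = 0, Σy² = 8, M = 8
μ = 0/8 = 0,  σ² = 8/8 − (0)² = 1
Independent increments: Var[X_15] = 15·σ² = 15·(1) = 15

15


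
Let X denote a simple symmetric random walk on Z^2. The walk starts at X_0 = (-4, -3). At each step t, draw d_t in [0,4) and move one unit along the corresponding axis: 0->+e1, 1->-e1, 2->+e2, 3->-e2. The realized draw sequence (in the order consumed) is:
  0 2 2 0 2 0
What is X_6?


t=0: X=(-4, -3), d=0 → +e1, X_1=(-3, -3)
t=1: X=(-3, -3), d=2 → +e2, X_2=(-3, -2)
t=2: X=(-3, -2), d=2 → +e2, X_3=(-3, -1)
t=3: X=(-3, -1), d=0 → +e1, X_4=(-2, -1)
t=4: X=(-2, -1), d=2 → +e2, X_5=(-2, 0)
t=5: X=(-2, 0), d=0 → +e1, X_6=(-1, 0)

(-1, 0)


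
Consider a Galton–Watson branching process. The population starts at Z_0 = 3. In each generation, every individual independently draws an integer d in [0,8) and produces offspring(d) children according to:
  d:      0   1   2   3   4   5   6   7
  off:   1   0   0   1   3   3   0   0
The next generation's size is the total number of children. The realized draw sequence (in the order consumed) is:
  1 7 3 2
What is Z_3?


0

gen 0: Z_0=3, draws=[1, 7, 3], offspring=[0, 0, 1], Z_1=1
gen 1: Z_1=1, draws=[2], offspring=[0], Z_2=0
gen 2: Z_2=0, draws=[], offspring=[], Z_3=0


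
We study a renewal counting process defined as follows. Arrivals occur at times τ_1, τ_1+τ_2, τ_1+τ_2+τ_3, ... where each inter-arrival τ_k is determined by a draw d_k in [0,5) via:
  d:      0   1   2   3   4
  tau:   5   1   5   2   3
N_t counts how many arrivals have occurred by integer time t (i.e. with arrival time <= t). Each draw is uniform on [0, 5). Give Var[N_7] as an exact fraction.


Inter-arrival values over d=0..4: [5, 1, 5, 2, 3]
Each d has probability 1/5, so the pmf of τ is: f(1) = 1/5, f(2) = 1/5, f(3) = 1/5, f(5) = 2/5
Let p_n(j) = P(N_n = j), with p_0 = [1]. Condition on τ_1: p_n(0) = P(τ > n), and for j >= 1, p_n(j) = Σ_{k<=n} f(k)·p_{n−k}(j−1)
p_1 = [4/5, 1/5]  (j = 0..1)
p_2 = [3/5, 9/25, 1/25]  (j = 0..2)
p_3 = [2/5, 12/25, 14/125, 1/125]  (j = 0..3)
p_4 = [2/5, 9/25, 26/125, 19/625, 1/625]  (j = 0..4)
p_5 = [0, 17/25, 6/25, 9/125, 24/3125, 1/3125]  (j = 0..5)
p_6 = [0, 12/25, 48/125, 14/125, 69/3125, 29/15625, 1/15625]  (j = 0..6)
p_7 = [0, 8/25, 56/125, 114/625, 134/3125, 98/15625, 34/78125, 1/78125]  (j = 0..7)
E[N_7] = Σ j·p_7(j) = 153811/78125;  E[N_7²] = Σ j²·p_7(j) = 360373/78125
Var[N_7] = 360373/78125 − (153811/78125)² = 4496316904/6103515625

4496316904/6103515625


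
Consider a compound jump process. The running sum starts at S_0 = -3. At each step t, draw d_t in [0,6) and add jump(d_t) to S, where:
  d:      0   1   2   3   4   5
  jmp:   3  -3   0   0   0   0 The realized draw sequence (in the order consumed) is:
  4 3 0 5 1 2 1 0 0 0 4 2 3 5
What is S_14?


3

t=0: S=-3, d=4, jump=0, S_1=-3
t=1: S=-3, d=3, jump=0, S_2=-3
t=2: S=-3, d=0, jump=3, S_3=0
t=3: S=0, d=5, jump=0, S_4=0
t=4: S=0, d=1, jump=-3, S_5=-3
t=5: S=-3, d=2, jump=0, S_6=-3
t=6: S=-3, d=1, jump=-3, S_7=-6
t=7: S=-6, d=0, jump=3, S_8=-3
t=8: S=-3, d=0, jump=3, S_9=0
t=9: S=0, d=0, jump=3, S_10=3
t=10: S=3, d=4, jump=0, S_11=3
t=11: S=3, d=2, jump=0, S_12=3
t=12: S=3, d=3, jump=0, S_13=3
t=13: S=3, d=5, jump=0, S_14=3


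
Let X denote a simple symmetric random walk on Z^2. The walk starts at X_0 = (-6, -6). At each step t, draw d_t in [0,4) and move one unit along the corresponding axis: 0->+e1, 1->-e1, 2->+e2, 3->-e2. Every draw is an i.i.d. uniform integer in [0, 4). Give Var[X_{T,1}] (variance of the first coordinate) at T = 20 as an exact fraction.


10

Outcome values over d=0..3: [1, -1, 0, 0]
Σy = 0, Σy² = 2, M = 4
μ = 0/4 = 0,  σ² = 2/4 − (0)² = 1/2
Independent increments: Var[X_20] = 20·σ² = 20·(1/2) = 10


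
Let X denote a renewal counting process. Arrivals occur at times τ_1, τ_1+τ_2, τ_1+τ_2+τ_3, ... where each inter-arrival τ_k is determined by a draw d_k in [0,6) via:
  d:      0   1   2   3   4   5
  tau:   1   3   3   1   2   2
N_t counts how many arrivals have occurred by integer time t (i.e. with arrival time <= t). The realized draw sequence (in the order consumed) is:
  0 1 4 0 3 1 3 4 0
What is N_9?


draw d_1=0: τ_1=1, arrival time A_1=1
draw d_2=1: τ_2=3, arrival time A_2=4
draw d_3=4: τ_3=2, arrival time A_3=6
draw d_4=0: τ_4=1, arrival time A_4=7
draw d_5=3: τ_5=1, arrival time A_5=8
draw d_6=1: τ_6=3, arrival time A_6=11
draw d_7=3: τ_7=1, arrival time A_7=12
draw d_8=4: τ_8=2, arrival time A_8=14
draw d_9=0: τ_9=1, arrival time A_9=15
N_t over t=0..9: 0:0 1:1 2:1 3:1 4:2 5:2 6:3 7:4 8:5 9:5

5


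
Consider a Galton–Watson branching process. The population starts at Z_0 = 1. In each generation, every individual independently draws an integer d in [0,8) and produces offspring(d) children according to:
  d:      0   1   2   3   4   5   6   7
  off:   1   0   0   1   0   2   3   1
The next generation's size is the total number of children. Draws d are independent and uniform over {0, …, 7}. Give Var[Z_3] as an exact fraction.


3

Outcome values over d=0..7: [1, 0, 0, 1, 0, 2, 3, 1]
Σy = 8, Σy² = 16, M = 8
μ = 8/8 = 1,  σ² = 16/8 − (1)² = 1
V_0 = 0, E_0 = 1
V_1 = 1·E_0 + (1)²·V_0 = 1;  E_1 = 1
V_2 = 1·E_1 + (1)²·V_1 = 2;  E_2 = 1
V_3 = 1·E_2 + (1)²·V_2 = 3;  E_3 = 1


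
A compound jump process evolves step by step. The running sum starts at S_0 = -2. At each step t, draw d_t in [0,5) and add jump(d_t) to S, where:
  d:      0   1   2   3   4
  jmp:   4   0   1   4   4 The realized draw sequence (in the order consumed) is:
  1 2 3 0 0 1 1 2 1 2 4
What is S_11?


17

t=0: S=-2, d=1, jump=0, S_1=-2
t=1: S=-2, d=2, jump=1, S_2=-1
t=2: S=-1, d=3, jump=4, S_3=3
t=3: S=3, d=0, jump=4, S_4=7
t=4: S=7, d=0, jump=4, S_5=11
t=5: S=11, d=1, jump=0, S_6=11
t=6: S=11, d=1, jump=0, S_7=11
t=7: S=11, d=2, jump=1, S_8=12
t=8: S=12, d=1, jump=0, S_9=12
t=9: S=12, d=2, jump=1, S_10=13
t=10: S=13, d=4, jump=4, S_11=17


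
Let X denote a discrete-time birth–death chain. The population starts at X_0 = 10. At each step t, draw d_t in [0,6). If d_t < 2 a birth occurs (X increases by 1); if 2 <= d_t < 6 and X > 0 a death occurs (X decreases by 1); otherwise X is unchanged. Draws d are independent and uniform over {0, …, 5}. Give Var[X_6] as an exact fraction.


X can drop by at most 1 per step and X_0 = 10 > T = 6, so X_t >= 10 − t >= 4 > 0 for every t <= 6: the floor at 0 (the 'and X > 0' condition) never binds. Hence X_6 = X_0 + Σ_{t<6} Y_t with i.i.d. increments Y_t = y(d_t) ∈ {+1, −1, 0}.
Outcome values over d=0..5: [1, 1, -1, -1, -1, -1]
Σy = -2, Σy² = 6, M = 6
μ = -2/6 = -1/3,  σ² = 6/6 − (-1/3)² = 8/9
Independent increments: Var[X_6] = 6·σ² = 6·(8/9) = 16/3

16/3


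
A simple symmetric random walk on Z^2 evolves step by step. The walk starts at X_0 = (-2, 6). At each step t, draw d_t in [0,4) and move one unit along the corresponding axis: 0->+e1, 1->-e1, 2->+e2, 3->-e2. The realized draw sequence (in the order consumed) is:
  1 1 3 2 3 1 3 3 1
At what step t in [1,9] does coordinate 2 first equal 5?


t=0: X=(-2, 6), d=1 → -e1, X_1=(-3, 6)
t=1: X=(-3, 6), d=1 → -e1, X_2=(-4, 6)
t=2: X=(-4, 6), d=3 → -e2, X_3=(-4, 5)
t=3: X=(-4, 5), d=2 → +e2, X_4=(-4, 6)
t=4: X=(-4, 6), d=3 → -e2, X_5=(-4, 5)
t=5: X=(-4, 5), d=1 → -e1, X_6=(-5, 5)
t=6: X=(-5, 5), d=3 → -e2, X_7=(-5, 4)
t=7: X=(-5, 4), d=3 → -e2, X_8=(-5, 3)
t=8: X=(-5, 3), d=1 → -e1, X_9=(-6, 3)

3


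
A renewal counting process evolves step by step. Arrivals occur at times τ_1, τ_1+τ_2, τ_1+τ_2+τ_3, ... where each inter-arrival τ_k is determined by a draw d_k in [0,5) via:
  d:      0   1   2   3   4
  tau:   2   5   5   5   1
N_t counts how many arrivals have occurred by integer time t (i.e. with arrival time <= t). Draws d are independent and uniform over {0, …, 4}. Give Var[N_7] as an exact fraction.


Inter-arrival values over d=0..4: [2, 5, 5, 5, 1]
Each d has probability 1/5, so the pmf of τ is: f(1) = 1/5, f(2) = 1/5, f(5) = 3/5
Let p_n(j) = P(N_n = j), with p_0 = [1]. Condition on τ_1: p_n(0) = P(τ > n), and for j >= 1, p_n(j) = Σ_{k<=n} f(k)·p_{n−k}(j−1)
p_1 = [4/5, 1/5]  (j = 0..1)
p_2 = [3/5, 9/25, 1/25]  (j = 0..2)
p_3 = [3/5, 7/25, 14/125, 1/125]  (j = 0..3)
p_4 = [3/5, 6/25, 16/125, 19/625, 1/625]  (j = 0..4)
p_5 = [0, 21/25, 13/125, 6/125, 24/3125, 1/3125]  (j = 0..5)
p_6 = [0, 3/5, 42/125, 29/625, 49/3125, 29/15625, 1/15625]  (j = 0..6)
p_7 = [0, 9/25, 63/125, 14/125, 59/3125, 73/15625, 34/78125, 1/78125]  (j = 0..7)
E[N_7] = Σ j·p_7(j) = 141061/78125;  E[N_7²] = Σ j²·p_7(j) = 298373/78125
Var[N_7] = 298373/78125 − (141061/78125)² = 3412184904/6103515625

3412184904/6103515625


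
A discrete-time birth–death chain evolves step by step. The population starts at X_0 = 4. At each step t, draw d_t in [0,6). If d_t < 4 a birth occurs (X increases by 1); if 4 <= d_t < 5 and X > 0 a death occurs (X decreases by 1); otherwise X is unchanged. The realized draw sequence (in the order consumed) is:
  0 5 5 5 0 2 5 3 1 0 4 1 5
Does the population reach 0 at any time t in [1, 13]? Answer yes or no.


no

t=0: X=4, d=0 → birth, X_1=5
t=1: X=5, d=5 → hold, X_2=5
t=2: X=5, d=5 → hold, X_3=5
t=3: X=5, d=5 → hold, X_4=5
t=4: X=5, d=0 → birth, X_5=6
t=5: X=6, d=2 → birth, X_6=7
t=6: X=7, d=5 → hold, X_7=7
t=7: X=7, d=3 → birth, X_8=8
t=8: X=8, d=1 → birth, X_9=9
t=9: X=9, d=0 → birth, X_10=10
t=10: X=10, d=4 → death, X_11=9
t=11: X=9, d=1 → birth, X_12=10
t=12: X=10, d=5 → hold, X_13=10


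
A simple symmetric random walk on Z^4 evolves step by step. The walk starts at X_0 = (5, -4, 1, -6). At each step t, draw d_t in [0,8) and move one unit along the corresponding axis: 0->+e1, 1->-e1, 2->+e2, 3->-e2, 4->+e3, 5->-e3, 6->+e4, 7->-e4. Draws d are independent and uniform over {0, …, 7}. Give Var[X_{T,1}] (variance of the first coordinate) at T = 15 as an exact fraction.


Outcome values over d=0..7: [1, -1, 0, 0, 0, 0, 0, 0]
Σy = 0, Σy² = 2, M = 8
μ = 0/8 = 0,  σ² = 2/8 − (0)² = 1/4
Independent increments: Var[X_15] = 15·σ² = 15·(1/4) = 15/4

15/4


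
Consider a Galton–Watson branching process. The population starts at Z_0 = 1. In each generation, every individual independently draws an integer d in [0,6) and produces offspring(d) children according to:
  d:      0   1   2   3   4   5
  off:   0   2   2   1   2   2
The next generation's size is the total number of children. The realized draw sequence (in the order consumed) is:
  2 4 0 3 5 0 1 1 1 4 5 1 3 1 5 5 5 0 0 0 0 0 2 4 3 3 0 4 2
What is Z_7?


gen 0: Z_0=1, draws=[2], offspring=[2], Z_1=2
gen 1: Z_1=2, draws=[4, 0], offspring=[2, 0], Z_2=2
gen 2: Z_2=2, draws=[3, 5], offspring=[1, 2], Z_3=3
gen 3: Z_3=3, draws=[0, 1, 1], offspring=[0, 2, 2], Z_4=4
gen 4: Z_4=4, draws=[1, 4, 5, 1], offspring=[2, 2, 2, 2], Z_5=8
gen 5: Z_5=8, draws=[3, 1, 5, 5, 5, 0, 0, 0], offspring=[1, 2, 2, 2, 2, 0, 0, 0], Z_6=9
gen 6: Z_6=9, draws=[0, 0, 2, 4, 3, 3, 0, 4, 2], offspring=[0, 0, 2, 2, 1, 1, 0, 2, 2], Z_7=10

10


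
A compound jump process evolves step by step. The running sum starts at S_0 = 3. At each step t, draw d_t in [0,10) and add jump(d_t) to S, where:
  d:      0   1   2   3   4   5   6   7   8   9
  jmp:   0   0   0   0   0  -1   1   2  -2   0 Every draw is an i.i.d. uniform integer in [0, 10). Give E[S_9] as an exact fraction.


Outcome values over d=0..9: [0, 0, 0, 0, 0, -1, 1, 2, -2, 0]
Σy = 0, Σy² = 10, M = 10
μ = 0/10 = 0,  σ² = 10/10 − (0)² = 1
E[S_9] = 3 + 9·(0) = 3

3


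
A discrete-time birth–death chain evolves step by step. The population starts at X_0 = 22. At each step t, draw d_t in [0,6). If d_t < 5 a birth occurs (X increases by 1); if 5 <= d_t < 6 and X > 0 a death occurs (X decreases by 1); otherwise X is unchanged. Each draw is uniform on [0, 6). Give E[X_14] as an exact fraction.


94/3

X can drop by at most 1 per step and X_0 = 22 > T = 14, so X_t >= 22 − t >= 8 > 0 for every t <= 14: the floor at 0 (the 'and X > 0' condition) never binds. Hence X_14 = X_0 + Σ_{t<14} Y_t with i.i.d. increments Y_t = y(d_t) ∈ {+1, −1, 0}.
Outcome values over d=0..5: [1, 1, 1, 1, 1, -1]
Σy = 4, Σy² = 6, M = 6
μ = 4/6 = 2/3,  σ² = 6/6 − (2/3)² = 5/9
E[X_14] = 22 + 14·(2/3) = 94/3


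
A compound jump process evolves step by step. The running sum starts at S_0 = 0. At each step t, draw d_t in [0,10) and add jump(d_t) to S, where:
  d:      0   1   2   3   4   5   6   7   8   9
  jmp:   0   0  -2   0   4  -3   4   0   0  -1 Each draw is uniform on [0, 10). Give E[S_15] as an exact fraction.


Outcome values over d=0..9: [0, 0, -2, 0, 4, -3, 4, 0, 0, -1]
Σy = 2, Σy² = 46, M = 10
μ = 2/10 = 1/5,  σ² = 46/10 − (1/5)² = 114/25
E[S_15] = 0 + 15·(1/5) = 3

3


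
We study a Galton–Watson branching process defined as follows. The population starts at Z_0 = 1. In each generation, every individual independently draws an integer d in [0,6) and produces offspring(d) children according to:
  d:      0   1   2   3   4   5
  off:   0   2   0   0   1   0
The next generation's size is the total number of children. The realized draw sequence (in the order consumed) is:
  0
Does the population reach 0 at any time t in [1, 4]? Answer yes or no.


gen 0: Z_0=1, draws=[0], offspring=[0], Z_1=0
gen 1: Z_1=0, draws=[], offspring=[], Z_2=0
gen 2: Z_2=0, draws=[], offspring=[], Z_3=0
gen 3: Z_3=0, draws=[], offspring=[], Z_4=0

yes


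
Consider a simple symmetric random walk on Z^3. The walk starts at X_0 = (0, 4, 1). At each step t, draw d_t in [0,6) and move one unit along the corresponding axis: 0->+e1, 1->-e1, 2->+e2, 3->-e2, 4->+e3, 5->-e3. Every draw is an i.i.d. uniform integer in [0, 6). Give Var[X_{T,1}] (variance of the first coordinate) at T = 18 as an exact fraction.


6

Outcome values over d=0..5: [1, -1, 0, 0, 0, 0]
Σy = 0, Σy² = 2, M = 6
μ = 0/6 = 0,  σ² = 2/6 − (0)² = 1/3
Independent increments: Var[X_18] = 18·σ² = 18·(1/3) = 6


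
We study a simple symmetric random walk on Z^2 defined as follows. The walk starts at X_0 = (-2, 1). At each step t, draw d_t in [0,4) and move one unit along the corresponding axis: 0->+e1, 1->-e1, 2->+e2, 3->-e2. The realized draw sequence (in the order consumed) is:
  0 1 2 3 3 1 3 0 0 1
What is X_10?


t=0: X=(-2, 1), d=0 → +e1, X_1=(-1, 1)
t=1: X=(-1, 1), d=1 → -e1, X_2=(-2, 1)
t=2: X=(-2, 1), d=2 → +e2, X_3=(-2, 2)
t=3: X=(-2, 2), d=3 → -e2, X_4=(-2, 1)
t=4: X=(-2, 1), d=3 → -e2, X_5=(-2, 0)
t=5: X=(-2, 0), d=1 → -e1, X_6=(-3, 0)
t=6: X=(-3, 0), d=3 → -e2, X_7=(-3, -1)
t=7: X=(-3, -1), d=0 → +e1, X_8=(-2, -1)
t=8: X=(-2, -1), d=0 → +e1, X_9=(-1, -1)
t=9: X=(-1, -1), d=1 → -e1, X_10=(-2, -1)

(-2, -1)


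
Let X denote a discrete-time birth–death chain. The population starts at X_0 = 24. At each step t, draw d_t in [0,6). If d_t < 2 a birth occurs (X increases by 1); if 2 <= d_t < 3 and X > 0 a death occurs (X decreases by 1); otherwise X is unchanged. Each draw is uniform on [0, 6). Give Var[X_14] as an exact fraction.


119/18

X can drop by at most 1 per step and X_0 = 24 > T = 14, so X_t >= 24 − t >= 10 > 0 for every t <= 14: the floor at 0 (the 'and X > 0' condition) never binds. Hence X_14 = X_0 + Σ_{t<14} Y_t with i.i.d. increments Y_t = y(d_t) ∈ {+1, −1, 0}.
Outcome values over d=0..5: [1, 1, -1, 0, 0, 0]
Σy = 1, Σy² = 3, M = 6
μ = 1/6 = 1/6,  σ² = 3/6 − (1/6)² = 17/36
Independent increments: Var[X_14] = 14·σ² = 14·(17/36) = 119/18


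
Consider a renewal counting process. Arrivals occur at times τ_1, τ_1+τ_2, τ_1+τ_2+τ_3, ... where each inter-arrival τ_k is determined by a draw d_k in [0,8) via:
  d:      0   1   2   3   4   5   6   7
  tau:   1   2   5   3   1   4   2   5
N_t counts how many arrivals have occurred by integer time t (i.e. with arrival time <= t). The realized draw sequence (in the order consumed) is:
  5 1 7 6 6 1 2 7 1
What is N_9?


draw d_1=5: τ_1=4, arrival time A_1=4
draw d_2=1: τ_2=2, arrival time A_2=6
draw d_3=7: τ_3=5, arrival time A_3=11
draw d_4=6: τ_4=2, arrival time A_4=13
draw d_5=6: τ_5=2, arrival time A_5=15
draw d_6=1: τ_6=2, arrival time A_6=17
draw d_7=2: τ_7=5, arrival time A_7=22
draw d_8=7: τ_8=5, arrival time A_8=27
draw d_9=1: τ_9=2, arrival time A_9=29
N_t over t=0..9: 0:0 1:0 2:0 3:0 4:1 5:1 6:2 7:2 8:2 9:2

2


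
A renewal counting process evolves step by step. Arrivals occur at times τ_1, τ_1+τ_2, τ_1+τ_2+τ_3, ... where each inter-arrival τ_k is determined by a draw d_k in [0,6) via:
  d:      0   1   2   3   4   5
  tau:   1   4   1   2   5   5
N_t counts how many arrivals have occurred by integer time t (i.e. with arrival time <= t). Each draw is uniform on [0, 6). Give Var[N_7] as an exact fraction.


Inter-arrival values over d=0..5: [1, 4, 1, 2, 5, 5]
Each d has probability 1/6, so the pmf of τ is: f(1) = 1/3, f(2) = 1/6, f(4) = 1/6, f(5) = 1/3
Let p_n(j) = P(N_n = j), with p_0 = [1]. Condition on τ_1: p_n(0) = P(τ > n), and for j >= 1, p_n(j) = Σ_{k<=n} f(k)·p_{n−k}(j−1)
p_1 = [2/3, 1/3]  (j = 0..1)
p_2 = [1/2, 7/18, 1/9]  (j = 0..2)
p_3 = [1/2, 5/18, 5/27, 1/27]  (j = 0..3)
p_4 = [1/3, 5/12, 17/108, 13/162, 1/81]  (j = 0..4)
p_5 = [0, 23/36, 13/54, 1/12, 8/243, 1/243]  (j = 0..5)
p_6 = [0, 13/36, 11/24, 1/8, 10/243, 19/1458, 1/729]  (j = 0..6)
p_7 = [0, 1/4, 29/72, 169/648, 5/81, 14/729, 11/2187, 1/2187]  (j = 0..7)
E[N_7] = Σ j·p_7(j) = 38741/17496;  E[N_7²] = Σ j²·p_7(j) = 102869/17496
Var[N_7] = 102869/17496 − (38741/17496)² = 298930943/306110016

298930943/306110016


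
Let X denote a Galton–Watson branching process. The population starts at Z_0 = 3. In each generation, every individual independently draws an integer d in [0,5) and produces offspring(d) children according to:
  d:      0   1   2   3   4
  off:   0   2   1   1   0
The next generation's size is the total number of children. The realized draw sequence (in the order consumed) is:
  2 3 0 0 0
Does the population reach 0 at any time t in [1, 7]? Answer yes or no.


gen 0: Z_0=3, draws=[2, 3, 0], offspring=[1, 1, 0], Z_1=2
gen 1: Z_1=2, draws=[0, 0], offspring=[0, 0], Z_2=0
gen 2: Z_2=0, draws=[], offspring=[], Z_3=0
gen 3: Z_3=0, draws=[], offspring=[], Z_4=0
gen 4: Z_4=0, draws=[], offspring=[], Z_5=0
gen 5: Z_5=0, draws=[], offspring=[], Z_6=0
gen 6: Z_6=0, draws=[], offspring=[], Z_7=0

yes


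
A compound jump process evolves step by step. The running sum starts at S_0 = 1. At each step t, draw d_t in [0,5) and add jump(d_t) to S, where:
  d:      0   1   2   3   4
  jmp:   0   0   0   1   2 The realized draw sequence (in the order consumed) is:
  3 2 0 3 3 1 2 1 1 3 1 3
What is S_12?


t=0: S=1, d=3, jump=1, S_1=2
t=1: S=2, d=2, jump=0, S_2=2
t=2: S=2, d=0, jump=0, S_3=2
t=3: S=2, d=3, jump=1, S_4=3
t=4: S=3, d=3, jump=1, S_5=4
t=5: S=4, d=1, jump=0, S_6=4
t=6: S=4, d=2, jump=0, S_7=4
t=7: S=4, d=1, jump=0, S_8=4
t=8: S=4, d=1, jump=0, S_9=4
t=9: S=4, d=3, jump=1, S_10=5
t=10: S=5, d=1, jump=0, S_11=5
t=11: S=5, d=3, jump=1, S_12=6

6


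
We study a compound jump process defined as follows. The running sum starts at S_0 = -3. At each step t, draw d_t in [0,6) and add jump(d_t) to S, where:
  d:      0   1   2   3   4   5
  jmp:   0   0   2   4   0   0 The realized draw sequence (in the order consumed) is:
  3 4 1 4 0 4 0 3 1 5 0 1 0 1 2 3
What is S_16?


t=0: S=-3, d=3, jump=4, S_1=1
t=1: S=1, d=4, jump=0, S_2=1
t=2: S=1, d=1, jump=0, S_3=1
t=3: S=1, d=4, jump=0, S_4=1
t=4: S=1, d=0, jump=0, S_5=1
t=5: S=1, d=4, jump=0, S_6=1
t=6: S=1, d=0, jump=0, S_7=1
t=7: S=1, d=3, jump=4, S_8=5
t=8: S=5, d=1, jump=0, S_9=5
t=9: S=5, d=5, jump=0, S_10=5
t=10: S=5, d=0, jump=0, S_11=5
t=11: S=5, d=1, jump=0, S_12=5
t=12: S=5, d=0, jump=0, S_13=5
t=13: S=5, d=1, jump=0, S_14=5
t=14: S=5, d=2, jump=2, S_15=7
t=15: S=7, d=3, jump=4, S_16=11

11


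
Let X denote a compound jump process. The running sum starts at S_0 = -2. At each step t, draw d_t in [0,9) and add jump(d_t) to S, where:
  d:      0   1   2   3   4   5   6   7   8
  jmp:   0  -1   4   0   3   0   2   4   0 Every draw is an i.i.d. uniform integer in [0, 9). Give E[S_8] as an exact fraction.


26/3

Outcome values over d=0..8: [0, -1, 4, 0, 3, 0, 2, 4, 0]
Σy = 12, Σy² = 46, M = 9
μ = 12/9 = 4/3,  σ² = 46/9 − (4/3)² = 10/3
E[S_8] = -2 + 8·(4/3) = 26/3


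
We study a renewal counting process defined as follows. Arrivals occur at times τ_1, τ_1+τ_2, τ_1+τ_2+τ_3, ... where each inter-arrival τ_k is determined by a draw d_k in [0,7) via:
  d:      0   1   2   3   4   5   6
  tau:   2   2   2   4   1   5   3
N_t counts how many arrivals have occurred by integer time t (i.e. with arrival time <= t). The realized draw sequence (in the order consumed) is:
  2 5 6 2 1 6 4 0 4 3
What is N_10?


draw d_1=2: τ_1=2, arrival time A_1=2
draw d_2=5: τ_2=5, arrival time A_2=7
draw d_3=6: τ_3=3, arrival time A_3=10
draw d_4=2: τ_4=2, arrival time A_4=12
draw d_5=1: τ_5=2, arrival time A_5=14
draw d_6=6: τ_6=3, arrival time A_6=17
draw d_7=4: τ_7=1, arrival time A_7=18
draw d_8=0: τ_8=2, arrival time A_8=20
draw d_9=4: τ_9=1, arrival time A_9=21
draw d_10=3: τ_10=4, arrival time A_10=25
N_t over t=0..10: 0:0 1:0 2:1 3:1 4:1 5:1 6:1 7:2 8:2 9:2 10:3

3


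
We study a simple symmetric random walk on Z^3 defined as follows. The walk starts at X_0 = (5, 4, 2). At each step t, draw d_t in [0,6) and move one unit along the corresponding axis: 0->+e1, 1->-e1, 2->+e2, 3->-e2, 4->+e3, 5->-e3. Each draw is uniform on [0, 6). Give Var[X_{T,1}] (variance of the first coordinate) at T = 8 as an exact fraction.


Outcome values over d=0..5: [1, -1, 0, 0, 0, 0]
Σy = 0, Σy² = 2, M = 6
μ = 0/6 = 0,  σ² = 2/6 − (0)² = 1/3
Independent increments: Var[X_8] = 8·σ² = 8·(1/3) = 8/3

8/3


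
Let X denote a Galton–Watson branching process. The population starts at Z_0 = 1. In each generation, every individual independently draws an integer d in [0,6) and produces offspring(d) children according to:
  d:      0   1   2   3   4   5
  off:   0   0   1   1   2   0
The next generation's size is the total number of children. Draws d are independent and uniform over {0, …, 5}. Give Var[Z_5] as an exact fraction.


16880/59049

Outcome values over d=0..5: [0, 0, 1, 1, 2, 0]
Σy = 4, Σy² = 6, M = 6
μ = 4/6 = 2/3,  σ² = 6/6 − (2/3)² = 5/9
V_0 = 0, E_0 = 1
V_1 = 5/9·E_0 + (2/3)²·V_0 = 5/9;  E_1 = 2/3
V_2 = 5/9·E_1 + (2/3)²·V_1 = 50/81;  E_2 = 4/9
V_3 = 5/9·E_2 + (2/3)²·V_2 = 380/729;  E_3 = 8/27
V_4 = 5/9·E_3 + (2/3)²·V_3 = 2600/6561;  E_4 = 16/81
V_5 = 5/9·E_4 + (2/3)²·V_4 = 16880/59049;  E_5 = 32/243


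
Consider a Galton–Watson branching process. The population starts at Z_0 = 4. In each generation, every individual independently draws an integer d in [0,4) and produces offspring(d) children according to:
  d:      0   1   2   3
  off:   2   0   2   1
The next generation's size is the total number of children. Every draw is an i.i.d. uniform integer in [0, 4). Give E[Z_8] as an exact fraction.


Outcome values over d=0..3: [2, 0, 2, 1]
Σy = 5, Σy² = 9, M = 4
μ = 5/4 = 5/4,  σ² = 9/4 − (5/4)² = 11/16
E[Z_0] = 4
E[Z_1] = 5/4·E[Z_0] = 5
E[Z_2] = 5/4·E[Z_1] = 25/4
E[Z_3] = 5/4·E[Z_2] = 125/16
E[Z_4] = 5/4·E[Z_3] = 625/64
E[Z_5] = 5/4·E[Z_4] = 3125/256
E[Z_6] = 5/4·E[Z_5] = 15625/1024
E[Z_7] = 5/4·E[Z_6] = 78125/4096
E[Z_8] = 5/4·E[Z_7] = 390625/16384

390625/16384


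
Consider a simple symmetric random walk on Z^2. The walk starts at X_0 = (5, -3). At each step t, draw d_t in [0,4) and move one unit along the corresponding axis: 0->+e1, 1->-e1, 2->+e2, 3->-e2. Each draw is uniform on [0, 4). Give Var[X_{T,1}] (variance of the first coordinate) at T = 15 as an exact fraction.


Outcome values over d=0..3: [1, -1, 0, 0]
Σy = 0, Σy² = 2, M = 4
μ = 0/4 = 0,  σ² = 2/4 − (0)² = 1/2
Independent increments: Var[X_15] = 15·σ² = 15·(1/2) = 15/2

15/2


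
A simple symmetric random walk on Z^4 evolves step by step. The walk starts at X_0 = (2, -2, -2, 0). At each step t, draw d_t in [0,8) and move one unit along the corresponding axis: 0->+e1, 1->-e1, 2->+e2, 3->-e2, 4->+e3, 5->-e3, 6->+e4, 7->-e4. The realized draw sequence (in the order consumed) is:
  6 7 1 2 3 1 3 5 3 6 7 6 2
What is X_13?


t=0: X=(2, -2, -2, 0), d=6 → +e4, X_1=(2, -2, -2, 1)
t=1: X=(2, -2, -2, 1), d=7 → -e4, X_2=(2, -2, -2, 0)
t=2: X=(2, -2, -2, 0), d=1 → -e1, X_3=(1, -2, -2, 0)
t=3: X=(1, -2, -2, 0), d=2 → +e2, X_4=(1, -1, -2, 0)
t=4: X=(1, -1, -2, 0), d=3 → -e2, X_5=(1, -2, -2, 0)
t=5: X=(1, -2, -2, 0), d=1 → -e1, X_6=(0, -2, -2, 0)
t=6: X=(0, -2, -2, 0), d=3 → -e2, X_7=(0, -3, -2, 0)
t=7: X=(0, -3, -2, 0), d=5 → -e3, X_8=(0, -3, -3, 0)
t=8: X=(0, -3, -3, 0), d=3 → -e2, X_9=(0, -4, -3, 0)
t=9: X=(0, -4, -3, 0), d=6 → +e4, X_10=(0, -4, -3, 1)
t=10: X=(0, -4, -3, 1), d=7 → -e4, X_11=(0, -4, -3, 0)
t=11: X=(0, -4, -3, 0), d=6 → +e4, X_12=(0, -4, -3, 1)
t=12: X=(0, -4, -3, 1), d=2 → +e2, X_13=(0, -3, -3, 1)

(0, -3, -3, 1)


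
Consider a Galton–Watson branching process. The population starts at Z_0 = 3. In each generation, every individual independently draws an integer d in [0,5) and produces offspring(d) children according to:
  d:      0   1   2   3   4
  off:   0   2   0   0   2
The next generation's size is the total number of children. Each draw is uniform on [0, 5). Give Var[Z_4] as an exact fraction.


Outcome values over d=0..4: [0, 2, 0, 0, 2]
Σy = 4, Σy² = 8, M = 5
μ = 4/5 = 4/5,  σ² = 8/5 − (4/5)² = 24/25
V_0 = 0, E_0 = 3
V_1 = 24/25·E_0 + (4/5)²·V_0 = 72/25;  E_1 = 12/5
V_2 = 24/25·E_1 + (4/5)²·V_1 = 2592/625;  E_2 = 48/25
V_3 = 24/25·E_2 + (4/5)²·V_2 = 70272/15625;  E_3 = 192/125
V_4 = 24/25·E_3 + (4/5)²·V_3 = 1700352/390625;  E_4 = 768/625

1700352/390625


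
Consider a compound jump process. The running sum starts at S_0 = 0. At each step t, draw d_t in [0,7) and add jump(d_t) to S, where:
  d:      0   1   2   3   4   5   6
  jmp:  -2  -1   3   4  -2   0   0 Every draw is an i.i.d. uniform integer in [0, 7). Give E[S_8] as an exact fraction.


16/7

Outcome values over d=0..6: [-2, -1, 3, 4, -2, 0, 0]
Σy = 2, Σy² = 34, M = 7
μ = 2/7 = 2/7,  σ² = 34/7 − (2/7)² = 234/49
E[S_8] = 0 + 8·(2/7) = 16/7


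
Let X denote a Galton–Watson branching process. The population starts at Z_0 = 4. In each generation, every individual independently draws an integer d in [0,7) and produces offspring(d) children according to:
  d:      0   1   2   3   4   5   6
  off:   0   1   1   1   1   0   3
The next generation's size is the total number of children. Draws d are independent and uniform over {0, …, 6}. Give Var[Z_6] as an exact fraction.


144/7

Outcome values over d=0..6: [0, 1, 1, 1, 1, 0, 3]
Σy = 7, Σy² = 13, M = 7
μ = 7/7 = 1,  σ² = 13/7 − (1)² = 6/7
V_0 = 0, E_0 = 4
V_1 = 6/7·E_0 + (1)²·V_0 = 24/7;  E_1 = 4
V_2 = 6/7·E_1 + (1)²·V_1 = 48/7;  E_2 = 4
V_3 = 6/7·E_2 + (1)²·V_2 = 72/7;  E_3 = 4
V_4 = 6/7·E_3 + (1)²·V_3 = 96/7;  E_4 = 4
V_5 = 6/7·E_4 + (1)²·V_4 = 120/7;  E_5 = 4
V_6 = 6/7·E_5 + (1)²·V_5 = 144/7;  E_6 = 4
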